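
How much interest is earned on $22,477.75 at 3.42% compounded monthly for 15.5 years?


Compound interest earned = final amount − principal.
A = P(1 + r/n)^(nt) = $22,477.75 × (1 + 0.0342/12)^(12 × 15.5) = $38,163.21
Interest = A − P = $38,163.21 − $22,477.75 = $15,685.46

Interest = A - P = $15,685.46


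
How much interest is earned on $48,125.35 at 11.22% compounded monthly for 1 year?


Compound interest earned = final amount − principal.
A = P(1 + r/n)^(nt) = $48,125.35 × (1 + 0.1122/12)^(12 × 1) = $53,811.53
Interest = A − P = $53,811.53 − $48,125.35 = $5,686.18

Interest = A - P = $5,686.18


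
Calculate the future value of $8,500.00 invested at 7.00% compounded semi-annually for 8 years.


Compound interest formula: A = P(1 + r/n)^(nt)
A = $8,500.00 × (1 + 0.07/2)^(2 × 8)
Growth factor: (1 + 0.07/2)^16 = 1.733986
A = $8,500.00 × 1.733986
A = $14,738.88

A = P(1 + r/n)^(nt) = $14,738.88


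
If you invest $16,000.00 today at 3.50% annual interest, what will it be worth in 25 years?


Future value formula: FV = PV × (1 + r)^t
FV = $16,000.00 × (1 + 0.035)^25
FV = $16,000.00 × 2.363245
FV = $37,811.92

FV = PV × (1 + r)^t = $37,811.92


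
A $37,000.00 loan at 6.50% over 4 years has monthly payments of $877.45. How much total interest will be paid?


Total paid over the life of the loan = PMT × n.
Total paid = $877.45 × 48 = $42,117.60
Total interest = total paid − principal = $42,117.60 − $37,000.00 = $5,117.60

Total interest = (PMT × n) - PV = $5,117.60


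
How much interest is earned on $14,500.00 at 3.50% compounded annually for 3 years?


Compound interest earned = final amount − principal.
A = P(1 + r/n)^(nt) = $14,500.00 × (1 + 0.035/1)^(1 × 3) = $16,076.41
Interest = A − P = $16,076.41 − $14,500.00 = $1,576.41

Interest = A - P = $1,576.41


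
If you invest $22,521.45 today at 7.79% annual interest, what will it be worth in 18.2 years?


Future value formula: FV = PV × (1 + r)^t
FV = $22,521.45 × (1 + 0.0779)^18.2
FV = $22,521.45 × 3.916771
FV = $88,211.36

FV = PV × (1 + r)^t = $88,211.36


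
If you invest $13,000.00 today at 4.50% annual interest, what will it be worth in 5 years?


Future value formula: FV = PV × (1 + r)^t
FV = $13,000.00 × (1 + 0.045)^5
FV = $13,000.00 × 1.246182
FV = $16,200.37

FV = PV × (1 + r)^t = $16,200.37


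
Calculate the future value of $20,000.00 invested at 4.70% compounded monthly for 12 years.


Compound interest formula: A = P(1 + r/n)^(nt)
A = $20,000.00 × (1 + 0.047/12)^(12 × 12)
Growth factor: (1 + 0.047/12)^144 = 1.755754
A = $20,000.00 × 1.755754
A = $35,115.08

A = P(1 + r/n)^(nt) = $35,115.08


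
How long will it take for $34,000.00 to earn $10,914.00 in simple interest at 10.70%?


Rearrange the simple interest formula for t:
I = P × r × t  ⇒  t = I / (P × r)
t = $10,914.00 / ($34,000.00 × 0.107)
t = 3

t = I/(P×r) = 3 years


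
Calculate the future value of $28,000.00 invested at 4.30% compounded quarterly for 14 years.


Compound interest formula: A = P(1 + r/n)^(nt)
A = $28,000.00 × (1 + 0.043/4)^(4 × 14)
Growth factor: (1 + 0.043/4)^56 = 1.8199104
A = $28,000.00 × 1.8199104
A = $50,957.49

A = P(1 + r/n)^(nt) = $50,957.49


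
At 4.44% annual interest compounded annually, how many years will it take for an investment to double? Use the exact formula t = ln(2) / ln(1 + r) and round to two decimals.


Doubling condition: (1 + r)^t = 2
Take ln of both sides: t × ln(1 + r) = ln(2)
t = ln(2) / ln(1 + r)
t = 0.693147 / 0.043443
t = 15.96

t = ln(2) / ln(1 + r) = 15.96 years


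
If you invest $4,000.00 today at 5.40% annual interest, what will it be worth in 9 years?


Future value formula: FV = PV × (1 + r)^t
FV = $4,000.00 × (1 + 0.054)^9
FV = $4,000.00 × 1.605334
FV = $6,421.34

FV = PV × (1 + r)^t = $6,421.34


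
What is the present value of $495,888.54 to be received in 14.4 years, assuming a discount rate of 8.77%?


Present value formula: PV = FV / (1 + r)^t
PV = $495,888.54 / (1 + 0.0877)^14.4
PV = $495,888.54 / 3.3553007
PV = $147,792.58

PV = FV / (1 + r)^t = $147,792.58


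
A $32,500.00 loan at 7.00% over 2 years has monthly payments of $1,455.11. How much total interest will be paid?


Total paid over the life of the loan = PMT × n.
Total paid = $1,455.11 × 24 = $34,922.64
Total interest = total paid − principal = $34,922.64 − $32,500.00 = $2,422.64

Total interest = (PMT × n) - PV = $2,422.64


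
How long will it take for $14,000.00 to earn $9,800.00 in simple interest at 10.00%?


Rearrange the simple interest formula for t:
I = P × r × t  ⇒  t = I / (P × r)
t = $9,800.00 / ($14,000.00 × 0.1)
t = 7

t = I/(P×r) = 7 years


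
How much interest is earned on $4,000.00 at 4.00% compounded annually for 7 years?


Compound interest earned = final amount − principal.
A = P(1 + r/n)^(nt) = $4,000.00 × (1 + 0.04/1)^(1 × 7) = $5,263.73
Interest = A − P = $5,263.73 − $4,000.00 = $1,263.73

Interest = A - P = $1,263.73


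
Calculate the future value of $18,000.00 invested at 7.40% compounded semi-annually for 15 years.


Compound interest formula: A = P(1 + r/n)^(nt)
A = $18,000.00 × (1 + 0.074/2)^(2 × 15)
Growth factor: (1 + 0.074/2)^30 = 2.974149
A = $18,000.00 × 2.974149
A = $53,534.68

A = P(1 + r/n)^(nt) = $53,534.68


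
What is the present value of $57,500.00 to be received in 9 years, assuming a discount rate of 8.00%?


Present value formula: PV = FV / (1 + r)^t
PV = $57,500.00 / (1 + 0.08)^9
PV = $57,500.00 / 1.9990046
PV = $28,764.32

PV = FV / (1 + r)^t = $28,764.32


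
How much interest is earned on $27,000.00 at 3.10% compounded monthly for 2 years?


Compound interest earned = final amount − principal.
A = P(1 + r/n)^(nt) = $27,000.00 × (1 + 0.031/12)^(12 × 2) = $28,724.69
Interest = A − P = $28,724.69 − $27,000.00 = $1,724.69

Interest = A - P = $1,724.69


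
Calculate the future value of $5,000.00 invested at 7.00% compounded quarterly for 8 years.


Compound interest formula: A = P(1 + r/n)^(nt)
A = $5,000.00 × (1 + 0.07/4)^(4 × 8)
Growth factor: (1 + 0.07/4)^32 = 1.7422135
A = $5,000.00 × 1.7422135
A = $8,711.07

A = P(1 + r/n)^(nt) = $8,711.07


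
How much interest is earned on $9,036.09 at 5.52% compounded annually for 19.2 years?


Compound interest earned = final amount − principal.
A = P(1 + r/n)^(nt) = $9,036.09 × (1 + 0.0552/1)^(1 × 19.2) = $25,351.78
Interest = A − P = $25,351.78 − $9,036.09 = $16,315.69

Interest = A - P = $16,315.69


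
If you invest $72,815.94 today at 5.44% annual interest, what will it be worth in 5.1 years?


Future value formula: FV = PV × (1 + r)^t
FV = $72,815.94 × (1 + 0.0544)^5.1
FV = $72,815.94 × 1.3101696
FV = $95,401.23

FV = PV × (1 + r)^t = $95,401.23


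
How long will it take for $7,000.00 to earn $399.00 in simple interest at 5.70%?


Rearrange the simple interest formula for t:
I = P × r × t  ⇒  t = I / (P × r)
t = $399.00 / ($7,000.00 × 0.057)
t = 1

t = I/(P×r) = 1 year


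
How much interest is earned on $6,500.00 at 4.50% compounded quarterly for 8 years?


Compound interest earned = final amount − principal.
A = P(1 + r/n)^(nt) = $6,500.00 × (1 + 0.045/4)^(4 × 8) = $9,297.93
Interest = A − P = $9,297.93 − $6,500.00 = $2,797.93

Interest = A - P = $2,797.93


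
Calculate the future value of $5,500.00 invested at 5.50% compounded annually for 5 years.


Compound interest formula: A = P(1 + r/n)^(nt)
A = $5,500.00 × (1 + 0.055/1)^(1 × 5)
Growth factor: (1 + 0.055/1)^5 = 1.306960
A = $5,500.00 × 1.306960
A = $7,188.28

A = P(1 + r/n)^(nt) = $7,188.28


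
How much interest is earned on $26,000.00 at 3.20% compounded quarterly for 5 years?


Compound interest earned = final amount − principal.
A = P(1 + r/n)^(nt) = $26,000.00 × (1 + 0.032/4)^(4 × 5) = $30,491.87
Interest = A − P = $30,491.87 − $26,000.00 = $4,491.87

Interest = A - P = $4,491.87


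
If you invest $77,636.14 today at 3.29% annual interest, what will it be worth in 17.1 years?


Future value formula: FV = PV × (1 + r)^t
FV = $77,636.14 × (1 + 0.0329)^17.1
FV = $77,636.14 × 1.7393883
FV = $135,039.39

FV = PV × (1 + r)^t = $135,039.39


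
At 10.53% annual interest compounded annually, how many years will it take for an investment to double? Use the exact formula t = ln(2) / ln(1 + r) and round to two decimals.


Doubling condition: (1 + r)^t = 2
Take ln of both sides: t × ln(1 + r) = ln(2)
t = ln(2) / ln(1 + r)
t = 0.693147 / 0.100117
t = 6.92

t = ln(2) / ln(1 + r) = 6.92 years


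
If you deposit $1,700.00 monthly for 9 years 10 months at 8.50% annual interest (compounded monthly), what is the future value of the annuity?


Future value of an ordinary annuity: FV = PMT × ((1 + r)^n − 1) / r
Monthly rate r = 0.085/12 ≈ 0.00708333, n = 118
FV = $1,700.00 × ((1 + 0.085/12)^118 − 1) / (0.085/12)
FV = $1,700.00 × 183.522227
FV = $311,987.79

FV = PMT × ((1+r)^n - 1)/r = $311,987.79


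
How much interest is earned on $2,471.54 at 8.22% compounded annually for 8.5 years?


Compound interest earned = final amount − principal.
A = P(1 + r/n)^(nt) = $2,471.54 × (1 + 0.0822/1)^(1 × 8.5) = $4,837.06
Interest = A − P = $4,837.06 − $2,471.54 = $2,365.52

Interest = A - P = $2,365.52


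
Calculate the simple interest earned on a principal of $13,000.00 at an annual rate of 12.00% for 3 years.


Simple interest formula: I = P × r × t
I = $13,000.00 × 0.12 × 3
I = $4,680.00

I = P × r × t = $4,680.00


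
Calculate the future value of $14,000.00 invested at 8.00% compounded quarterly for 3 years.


Compound interest formula: A = P(1 + r/n)^(nt)
A = $14,000.00 × (1 + 0.08/4)^(4 × 3)
Growth factor: (1 + 0.08/4)^12 = 1.268242
A = $14,000.00 × 1.268242
A = $17,755.39

A = P(1 + r/n)^(nt) = $17,755.39


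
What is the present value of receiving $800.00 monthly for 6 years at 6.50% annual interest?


Present value of an ordinary annuity: PV = PMT × (1 − (1 + r)^(−n)) / r
Monthly rate r = 0.065/12 ≈ 0.00541667, n = 72
PV = $800.00 × (1 − (1 + 0.065/12)^(−72)) / (0.065/12)
PV = $800.00 × 59.488649
PV = $47,590.92

PV = PMT × (1-(1+r)^(-n))/r = $47,590.92


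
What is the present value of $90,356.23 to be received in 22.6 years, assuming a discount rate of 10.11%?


Present value formula: PV = FV / (1 + r)^t
PV = $90,356.23 / (1 + 0.1011)^22.6
PV = $90,356.23 / 8.816269
PV = $10,248.81

PV = FV / (1 + r)^t = $10,248.81


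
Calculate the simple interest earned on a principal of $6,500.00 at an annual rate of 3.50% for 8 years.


Simple interest formula: I = P × r × t
I = $6,500.00 × 0.035 × 8
I = $1,820.00

I = P × r × t = $1,820.00


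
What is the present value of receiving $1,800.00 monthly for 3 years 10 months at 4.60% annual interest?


Present value of an ordinary annuity: PV = PMT × (1 − (1 + r)^(−n)) / r
Monthly rate r = 0.046/12 ≈ 0.00383333, n = 46
PV = $1,800.00 × (1 − (1 + 0.046/12)^(−46)) / (0.046/12)
PV = $1,800.00 × 42.098830
PV = $75,777.89

PV = PMT × (1-(1+r)^(-n))/r = $75,777.89


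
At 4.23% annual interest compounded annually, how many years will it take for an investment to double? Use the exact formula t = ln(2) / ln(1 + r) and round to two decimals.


Doubling condition: (1 + r)^t = 2
Take ln of both sides: t × ln(1 + r) = ln(2)
t = ln(2) / ln(1 + r)
t = 0.693147 / 0.041430
t = 16.73

t = ln(2) / ln(1 + r) = 16.73 years


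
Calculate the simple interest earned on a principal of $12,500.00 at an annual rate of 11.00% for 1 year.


Simple interest formula: I = P × r × t
I = $12,500.00 × 0.11 × 1
I = $1,375.00

I = P × r × t = $1,375.00


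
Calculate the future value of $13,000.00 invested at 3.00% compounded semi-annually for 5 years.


Compound interest formula: A = P(1 + r/n)^(nt)
A = $13,000.00 × (1 + 0.03/2)^(2 × 5)
Growth factor: (1 + 0.03/2)^10 = 1.160541
A = $13,000.00 × 1.160541
A = $15,087.03

A = P(1 + r/n)^(nt) = $15,087.03


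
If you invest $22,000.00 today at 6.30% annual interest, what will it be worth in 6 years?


Future value formula: FV = PV × (1 + r)^t
FV = $22,000.00 × (1 + 0.063)^6
FV = $22,000.00 × 1.442778
FV = $31,741.12

FV = PV × (1 + r)^t = $31,741.12


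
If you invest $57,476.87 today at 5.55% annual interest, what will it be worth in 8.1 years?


Future value formula: FV = PV × (1 + r)^t
FV = $57,476.87 × (1 + 0.0555)^8.1
FV = $57,476.87 × 1.5488584
FV = $89,023.53

FV = PV × (1 + r)^t = $89,023.53


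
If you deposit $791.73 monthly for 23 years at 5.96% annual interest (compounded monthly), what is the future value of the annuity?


Future value of an ordinary annuity: FV = PMT × ((1 + r)^n − 1) / r
Monthly rate r = 0.0596/12 ≈ 0.00496667, n = 276
FV = $791.73 × ((1 + 0.0596/12)^276 − 1) / (0.0596/12)
FV = $791.73 × 588.958359
FV = $466,296.00

FV = PMT × ((1+r)^n - 1)/r = $466,296.00


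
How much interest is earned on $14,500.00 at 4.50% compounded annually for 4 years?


Compound interest earned = final amount − principal.
A = P(1 + r/n)^(nt) = $14,500.00 × (1 + 0.045/1)^(1 × 4) = $17,291.52
Interest = A − P = $17,291.52 − $14,500.00 = $2,791.52

Interest = A - P = $2,791.52


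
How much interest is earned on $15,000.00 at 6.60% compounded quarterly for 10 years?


Compound interest earned = final amount − principal.
A = P(1 + r/n)^(nt) = $15,000.00 × (1 + 0.066/4)^(4 × 10) = $28,866.00
Interest = A − P = $28,866.00 − $15,000.00 = $13,866.00

Interest = A - P = $13,866.00


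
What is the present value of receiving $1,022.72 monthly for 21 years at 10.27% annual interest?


Present value of an ordinary annuity: PV = PMT × (1 − (1 + r)^(−n)) / r
Monthly rate r = 0.1027/12 ≈ 0.00855833, n = 252
PV = $1,022.72 × (1 − (1 + 0.1027/12)^(−252)) / (0.1027/12)
PV = $1,022.72 × 103.200818
PV = $105,545.54

PV = PMT × (1-(1+r)^(-n))/r = $105,545.54


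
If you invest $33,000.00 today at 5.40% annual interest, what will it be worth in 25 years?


Future value formula: FV = PV × (1 + r)^t
FV = $33,000.00 × (1 + 0.054)^25
FV = $33,000.00 × 3.724048
FV = $122,893.58

FV = PV × (1 + r)^t = $122,893.58


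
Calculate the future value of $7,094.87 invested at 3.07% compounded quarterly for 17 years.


Compound interest formula: A = P(1 + r/n)^(nt)
A = $7,094.87 × (1 + 0.0307/4)^(4 × 17)
Growth factor: (1 + 0.0307/4)^68 = 1.681872
A = $7,094.87 × 1.681872
A = $11,932.66

A = P(1 + r/n)^(nt) = $11,932.66


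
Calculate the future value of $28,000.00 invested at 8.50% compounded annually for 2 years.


Compound interest formula: A = P(1 + r/n)^(nt)
A = $28,000.00 × (1 + 0.085/1)^(1 × 2)
Growth factor: (1 + 0.085/1)^2 = 1.177225
A = $28,000.00 × 1.177225
A = $32,962.30

A = P(1 + r/n)^(nt) = $32,962.30


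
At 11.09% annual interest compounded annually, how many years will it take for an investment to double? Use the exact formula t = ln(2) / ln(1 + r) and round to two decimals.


Doubling condition: (1 + r)^t = 2
Take ln of both sides: t × ln(1 + r) = ln(2)
t = ln(2) / ln(1 + r)
t = 0.693147 / 0.105170
t = 6.59

t = ln(2) / ln(1 + r) = 6.59 years


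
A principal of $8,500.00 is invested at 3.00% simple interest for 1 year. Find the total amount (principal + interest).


Total amount formula: A = P(1 + rt) = P + P·r·t
Interest: I = P × r × t = $8,500.00 × 0.03 × 1 = $255.00
A = P + I = $8,500.00 + $255.00 = $8,755.00

A = P + I = P(1 + rt) = $8,755.00


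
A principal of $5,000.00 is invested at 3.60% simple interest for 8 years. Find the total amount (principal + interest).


Total amount formula: A = P(1 + rt) = P + P·r·t
Interest: I = P × r × t = $5,000.00 × 0.036 × 8 = $1,440.00
A = P + I = $5,000.00 + $1,440.00 = $6,440.00

A = P + I = P(1 + rt) = $6,440.00


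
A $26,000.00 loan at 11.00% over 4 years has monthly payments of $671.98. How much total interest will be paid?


Total paid over the life of the loan = PMT × n.
Total paid = $671.98 × 48 = $32,255.04
Total interest = total paid − principal = $32,255.04 − $26,000.00 = $6,255.04

Total interest = (PMT × n) - PV = $6,255.04


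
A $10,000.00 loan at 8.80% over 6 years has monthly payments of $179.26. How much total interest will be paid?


Total paid over the life of the loan = PMT × n.
Total paid = $179.26 × 72 = $12,906.72
Total interest = total paid − principal = $12,906.72 − $10,000.00 = $2,906.72

Total interest = (PMT × n) - PV = $2,906.72


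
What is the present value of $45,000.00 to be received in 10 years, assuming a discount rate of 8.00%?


Present value formula: PV = FV / (1 + r)^t
PV = $45,000.00 / (1 + 0.08)^10
PV = $45,000.00 / 2.158925
PV = $20,843.71

PV = FV / (1 + r)^t = $20,843.71


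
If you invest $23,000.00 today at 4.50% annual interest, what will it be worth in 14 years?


Future value formula: FV = PV × (1 + r)^t
FV = $23,000.00 × (1 + 0.045)^14
FV = $23,000.00 × 1.8519449
FV = $42,594.73

FV = PV × (1 + r)^t = $42,594.73


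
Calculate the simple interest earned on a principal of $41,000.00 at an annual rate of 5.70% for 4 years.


Simple interest formula: I = P × r × t
I = $41,000.00 × 0.057 × 4
I = $9,348.00

I = P × r × t = $9,348.00


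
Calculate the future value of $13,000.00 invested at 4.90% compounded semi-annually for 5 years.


Compound interest formula: A = P(1 + r/n)^(nt)
A = $13,000.00 × (1 + 0.049/2)^(2 × 5)
Growth factor: (1 + 0.049/2)^10 = 1.273854
A = $13,000.00 × 1.273854
A = $16,560.10

A = P(1 + r/n)^(nt) = $16,560.10


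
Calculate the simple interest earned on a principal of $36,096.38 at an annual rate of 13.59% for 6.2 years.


Simple interest formula: I = P × r × t
I = $36,096.38 × 0.1359 × 6.2
I = $30,414.09

I = P × r × t = $30,414.09


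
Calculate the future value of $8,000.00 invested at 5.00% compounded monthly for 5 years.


Compound interest formula: A = P(1 + r/n)^(nt)
A = $8,000.00 × (1 + 0.05/12)^(12 × 5)
Growth factor: (1 + 0.05/12)^60 = 1.283359
A = $8,000.00 × 1.283359
A = $10,266.87

A = P(1 + r/n)^(nt) = $10,266.87


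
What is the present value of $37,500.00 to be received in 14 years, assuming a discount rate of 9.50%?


Present value formula: PV = FV / (1 + r)^t
PV = $37,500.00 / (1 + 0.095)^14
PV = $37,500.00 / 3.562851
PV = $10,525.28

PV = FV / (1 + r)^t = $10,525.28


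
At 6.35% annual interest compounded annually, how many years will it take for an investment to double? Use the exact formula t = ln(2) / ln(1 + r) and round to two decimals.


Doubling condition: (1 + r)^t = 2
Take ln of both sides: t × ln(1 + r) = ln(2)
t = ln(2) / ln(1 + r)
t = 0.693147 / 0.061565
t = 11.26

t = ln(2) / ln(1 + r) = 11.26 years


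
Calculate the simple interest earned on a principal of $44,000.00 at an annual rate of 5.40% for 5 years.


Simple interest formula: I = P × r × t
I = $44,000.00 × 0.054 × 5
I = $11,880.00

I = P × r × t = $11,880.00


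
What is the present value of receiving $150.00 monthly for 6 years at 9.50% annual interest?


Present value of an ordinary annuity: PV = PMT × (1 − (1 + r)^(−n)) / r
Monthly rate r = 0.095/12 ≈ 0.00791667, n = 72
PV = $150.00 × (1 − (1 + 0.095/12)^(−72)) / (0.095/12)
PV = $150.00 × 54.720488
PV = $8,208.07

PV = PMT × (1-(1+r)^(-n))/r = $8,208.07


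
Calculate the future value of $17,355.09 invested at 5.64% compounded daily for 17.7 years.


Compound interest formula: A = P(1 + r/n)^(nt)
A = $17,355.09 × (1 + 0.0564/365)^(365 × 17.7)
Growth factor: (1 + 0.0564/365)^6460.5 = 2.713401
A = $17,355.09 × 2.713401
A = $47,091.32

A = P(1 + r/n)^(nt) = $47,091.32


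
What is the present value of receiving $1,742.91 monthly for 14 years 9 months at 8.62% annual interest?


Present value of an ordinary annuity: PV = PMT × (1 − (1 + r)^(−n)) / r
Monthly rate r = 0.0862/12 ≈ 0.00718333, n = 177
PV = $1,742.91 × (1 − (1 + 0.0862/12)^(−177)) / (0.0862/12)
PV = $1,742.91 × 99.995066
PV = $174,282.40

PV = PMT × (1-(1+r)^(-n))/r = $174,282.40


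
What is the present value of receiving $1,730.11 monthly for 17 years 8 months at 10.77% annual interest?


Present value of an ordinary annuity: PV = PMT × (1 − (1 + r)^(−n)) / r
Monthly rate r = 0.1077/12 = 0.008975, n = 212
PV = $1,730.11 × (1 − (1 + 0.1077/12)^(−212)) / (0.1077/12)
PV = $1,730.11 × 94.658855
PV = $163,770.23

PV = PMT × (1-(1+r)^(-n))/r = $163,770.23


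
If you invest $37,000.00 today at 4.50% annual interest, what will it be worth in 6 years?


Future value formula: FV = PV × (1 + r)^t
FV = $37,000.00 × (1 + 0.045)^6
FV = $37,000.00 × 1.302260
FV = $48,183.62

FV = PV × (1 + r)^t = $48,183.62


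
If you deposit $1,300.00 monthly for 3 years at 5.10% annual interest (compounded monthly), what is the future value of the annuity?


Future value of an ordinary annuity: FV = PMT × ((1 + r)^n − 1) / r
Monthly rate r = 0.051/12 = 0.00425, n = 36
FV = $1,300.00 × ((1 + 0.051/12)^36 − 1) / (0.051/12)
FV = $1,300.00 × 38.811114
FV = $50,454.45

FV = PMT × ((1+r)^n - 1)/r = $50,454.45


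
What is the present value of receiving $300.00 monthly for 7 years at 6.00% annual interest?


Present value of an ordinary annuity: PV = PMT × (1 − (1 + r)^(−n)) / r
Monthly rate r = 0.06/12 = 0.005, n = 84
PV = $300.00 × (1 − (1 + 0.06/12)^(−84)) / (0.06/12)
PV = $300.00 × 68.453042
PV = $20,535.91

PV = PMT × (1-(1+r)^(-n))/r = $20,535.91


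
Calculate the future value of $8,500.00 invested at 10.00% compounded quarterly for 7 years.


Compound interest formula: A = P(1 + r/n)^(nt)
A = $8,500.00 × (1 + 0.1/4)^(4 × 7)
Growth factor: (1 + 0.1/4)^28 = 1.996495
A = $8,500.00 × 1.996495
A = $16,970.21

A = P(1 + r/n)^(nt) = $16,970.21


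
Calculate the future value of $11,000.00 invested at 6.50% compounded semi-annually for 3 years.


Compound interest formula: A = P(1 + r/n)^(nt)
A = $11,000.00 × (1 + 0.065/2)^(2 × 3)
Growth factor: (1 + 0.065/2)^6 = 1.211547
A = $11,000.00 × 1.211547
A = $13,327.02

A = P(1 + r/n)^(nt) = $13,327.02


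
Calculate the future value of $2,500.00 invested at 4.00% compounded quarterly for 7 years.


Compound interest formula: A = P(1 + r/n)^(nt)
A = $2,500.00 × (1 + 0.04/4)^(4 × 7)
Growth factor: (1 + 0.04/4)^28 = 1.321291
A = $2,500.00 × 1.321291
A = $3,303.23

A = P(1 + r/n)^(nt) = $3,303.23


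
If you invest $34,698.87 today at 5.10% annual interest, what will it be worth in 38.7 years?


Future value formula: FV = PV × (1 + r)^t
FV = $34,698.87 × (1 + 0.051)^38.7
FV = $34,698.87 × 6.8552786
FV = $237,870.42

FV = PV × (1 + r)^t = $237,870.42


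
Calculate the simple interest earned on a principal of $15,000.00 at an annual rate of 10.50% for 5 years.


Simple interest formula: I = P × r × t
I = $15,000.00 × 0.105 × 5
I = $7,875.00

I = P × r × t = $7,875.00


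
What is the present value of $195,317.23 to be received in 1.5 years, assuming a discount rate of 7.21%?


Present value formula: PV = FV / (1 + r)^t
PV = $195,317.23 / (1 + 0.0721)^1.5
PV = $195,317.23 / 1.1100766
PV = $175,949.33

PV = FV / (1 + r)^t = $175,949.33


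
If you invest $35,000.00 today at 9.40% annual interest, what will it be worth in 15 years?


Future value formula: FV = PV × (1 + r)^t
FV = $35,000.00 × (1 + 0.094)^15
FV = $35,000.00 × 3.8482194
FV = $134,687.68

FV = PV × (1 + r)^t = $134,687.68


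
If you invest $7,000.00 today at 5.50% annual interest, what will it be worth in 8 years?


Future value formula: FV = PV × (1 + r)^t
FV = $7,000.00 × (1 + 0.055)^8
FV = $7,000.00 × 1.534687
FV = $10,742.81

FV = PV × (1 + r)^t = $10,742.81


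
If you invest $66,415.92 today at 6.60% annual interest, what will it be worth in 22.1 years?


Future value formula: FV = PV × (1 + r)^t
FV = $66,415.92 × (1 + 0.066)^22.1
FV = $66,415.92 × 4.1061445
FV = $272,713.36

FV = PV × (1 + r)^t = $272,713.36


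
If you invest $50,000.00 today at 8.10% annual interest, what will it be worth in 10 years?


Future value formula: FV = PV × (1 + r)^t
FV = $50,000.00 × (1 + 0.081)^10
FV = $50,000.00 × 2.17899854
FV = $108,949.93

FV = PV × (1 + r)^t = $108,949.93


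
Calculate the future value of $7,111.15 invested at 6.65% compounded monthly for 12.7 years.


Compound interest formula: A = P(1 + r/n)^(nt)
A = $7,111.15 × (1 + 0.0665/12)^(12 × 12.7)
Growth factor: (1 + 0.0665/12)^152.4 = 2.321512
A = $7,111.15 × 2.321512
A = $16,508.62

A = P(1 + r/n)^(nt) = $16,508.62


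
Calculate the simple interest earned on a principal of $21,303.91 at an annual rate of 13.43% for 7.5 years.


Simple interest formula: I = P × r × t
I = $21,303.91 × 0.1343 × 7.5
I = $21,458.36

I = P × r × t = $21,458.36


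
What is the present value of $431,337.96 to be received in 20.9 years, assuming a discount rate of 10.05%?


Present value formula: PV = FV / (1 + r)^t
PV = $431,337.96 / (1 + 0.1005)^20.9
PV = $431,337.96 / 7.400004
PV = $58,288.88

PV = FV / (1 + r)^t = $58,288.88


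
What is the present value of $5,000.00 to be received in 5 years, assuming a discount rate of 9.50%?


Present value formula: PV = FV / (1 + r)^t
PV = $5,000.00 / (1 + 0.095)^5
PV = $5,000.00 / 1.574239
PV = $3,176.14

PV = FV / (1 + r)^t = $3,176.14


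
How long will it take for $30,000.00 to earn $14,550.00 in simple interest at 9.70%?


Rearrange the simple interest formula for t:
I = P × r × t  ⇒  t = I / (P × r)
t = $14,550.00 / ($30,000.00 × 0.097)
t = 5

t = I/(P×r) = 5 years


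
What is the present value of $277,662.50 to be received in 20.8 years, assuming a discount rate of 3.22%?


Present value formula: PV = FV / (1 + r)^t
PV = $277,662.50 / (1 + 0.0322)^20.8
PV = $277,662.50 / 1.9332507
PV = $143,624.67

PV = FV / (1 + r)^t = $143,624.67


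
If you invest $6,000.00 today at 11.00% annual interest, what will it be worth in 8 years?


Future value formula: FV = PV × (1 + r)^t
FV = $6,000.00 × (1 + 0.11)^8
FV = $6,000.00 × 2.304538
FV = $13,827.23

FV = PV × (1 + r)^t = $13,827.23


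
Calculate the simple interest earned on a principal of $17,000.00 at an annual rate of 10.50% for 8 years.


Simple interest formula: I = P × r × t
I = $17,000.00 × 0.105 × 8
I = $14,280.00

I = P × r × t = $14,280.00


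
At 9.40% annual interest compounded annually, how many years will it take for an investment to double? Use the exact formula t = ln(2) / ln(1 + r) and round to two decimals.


Doubling condition: (1 + r)^t = 2
Take ln of both sides: t × ln(1 + r) = ln(2)
t = ln(2) / ln(1 + r)
t = 0.693147 / 0.089841
t = 7.72

t = ln(2) / ln(1 + r) = 7.72 years


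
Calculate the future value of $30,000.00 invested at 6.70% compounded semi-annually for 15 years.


Compound interest formula: A = P(1 + r/n)^(nt)
A = $30,000.00 × (1 + 0.067/2)^(2 × 15)
Growth factor: (1 + 0.067/2)^30 = 2.6872893
A = $30,000.00 × 2.6872893
A = $80,618.68

A = P(1 + r/n)^(nt) = $80,618.68


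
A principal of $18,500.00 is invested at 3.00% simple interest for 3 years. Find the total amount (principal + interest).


Total amount formula: A = P(1 + rt) = P + P·r·t
Interest: I = P × r × t = $18,500.00 × 0.03 × 3 = $1,665.00
A = P + I = $18,500.00 + $1,665.00 = $20,165.00

A = P + I = P(1 + rt) = $20,165.00


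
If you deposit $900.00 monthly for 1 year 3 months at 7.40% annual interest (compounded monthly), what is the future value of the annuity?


Future value of an ordinary annuity: FV = PMT × ((1 + r)^n − 1) / r
Monthly rate r = 0.074/12 ≈ 0.00616667, n = 15
FV = $900.00 × ((1 + 0.074/12)^15 − 1) / (0.074/12)
FV = $900.00 × 15.665127
FV = $14,098.61

FV = PMT × ((1+r)^n - 1)/r = $14,098.61


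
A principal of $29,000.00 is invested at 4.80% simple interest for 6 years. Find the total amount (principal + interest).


Total amount formula: A = P(1 + rt) = P + P·r·t
Interest: I = P × r × t = $29,000.00 × 0.048 × 6 = $8,352.00
A = P + I = $29,000.00 + $8,352.00 = $37,352.00

A = P + I = P(1 + rt) = $37,352.00


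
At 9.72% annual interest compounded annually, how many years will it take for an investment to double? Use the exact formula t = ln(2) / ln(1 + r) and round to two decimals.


Doubling condition: (1 + r)^t = 2
Take ln of both sides: t × ln(1 + r) = ln(2)
t = ln(2) / ln(1 + r)
t = 0.693147 / 0.092761
t = 7.47

t = ln(2) / ln(1 + r) = 7.47 years


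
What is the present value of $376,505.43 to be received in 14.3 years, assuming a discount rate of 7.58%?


Present value formula: PV = FV / (1 + r)^t
PV = $376,505.43 / (1 + 0.0758)^14.3
PV = $376,505.43 / 2.8428963
PV = $132,437.27

PV = FV / (1 + r)^t = $132,437.27


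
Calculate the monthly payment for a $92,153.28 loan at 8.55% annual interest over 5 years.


Loan payment formula: PMT = PV × r / (1 − (1 + r)^(−n))
Monthly rate r = 0.0855/12 = 0.007125, n = 60 months
Denominator: 1 − (1 + 0.0855/12)^(−60) = 0.346873
PMT = $92,153.28 × (0.0855/12) / 0.346873
PMT = $1,892.89 per month

PMT = PV × r / (1-(1+r)^(-n)) = $1,892.89/month


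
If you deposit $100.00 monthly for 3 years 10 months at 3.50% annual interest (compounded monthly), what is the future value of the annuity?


Future value of an ordinary annuity: FV = PMT × ((1 + r)^n − 1) / r
Monthly rate r = 0.035/12 ≈ 0.00291667, n = 46
FV = $100.00 × ((1 + 0.035/12)^46 − 1) / (0.035/12)
FV = $100.00 × 49.152036
FV = $4,915.20

FV = PMT × ((1+r)^n - 1)/r = $4,915.20


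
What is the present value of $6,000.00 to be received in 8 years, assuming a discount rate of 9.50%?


Present value formula: PV = FV / (1 + r)^t
PV = $6,000.00 / (1 + 0.095)^8
PV = $6,000.00 / 2.066869
PV = $2,902.94

PV = FV / (1 + r)^t = $2,902.94


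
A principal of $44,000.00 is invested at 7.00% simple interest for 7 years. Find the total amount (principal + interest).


Total amount formula: A = P(1 + rt) = P + P·r·t
Interest: I = P × r × t = $44,000.00 × 0.07 × 7 = $21,560.00
A = P + I = $44,000.00 + $21,560.00 = $65,560.00

A = P + I = P(1 + rt) = $65,560.00


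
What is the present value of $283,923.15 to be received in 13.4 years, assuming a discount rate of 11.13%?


Present value formula: PV = FV / (1 + r)^t
PV = $283,923.15 / (1 + 0.1113)^13.4
PV = $283,923.15 / 4.112819
PV = $69,033.71

PV = FV / (1 + r)^t = $69,033.71


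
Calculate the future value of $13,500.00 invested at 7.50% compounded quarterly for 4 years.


Compound interest formula: A = P(1 + r/n)^(nt)
A = $13,500.00 × (1 + 0.075/4)^(4 × 4)
Growth factor: (1 + 0.075/4)^16 = 1.346114
A = $13,500.00 × 1.346114
A = $18,172.54

A = P(1 + r/n)^(nt) = $18,172.54


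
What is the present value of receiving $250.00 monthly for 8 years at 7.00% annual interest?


Present value of an ordinary annuity: PV = PMT × (1 − (1 + r)^(−n)) / r
Monthly rate r = 0.07/12 ≈ 0.00583333, n = 96
PV = $250.00 × (1 − (1 + 0.07/12)^(−96)) / (0.07/12)
PV = $250.00 × 73.347569
PV = $18,336.89

PV = PMT × (1-(1+r)^(-n))/r = $18,336.89


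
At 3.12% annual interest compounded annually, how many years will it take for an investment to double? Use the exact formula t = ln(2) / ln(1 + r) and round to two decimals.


Doubling condition: (1 + r)^t = 2
Take ln of both sides: t × ln(1 + r) = ln(2)
t = ln(2) / ln(1 + r)
t = 0.693147 / 0.030723
t = 22.56

t = ln(2) / ln(1 + r) = 22.56 years


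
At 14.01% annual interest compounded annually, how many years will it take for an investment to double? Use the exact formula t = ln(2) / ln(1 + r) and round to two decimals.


Doubling condition: (1 + r)^t = 2
Take ln of both sides: t × ln(1 + r) = ln(2)
t = ln(2) / ln(1 + r)
t = 0.693147 / 0.131116
t = 5.29

t = ln(2) / ln(1 + r) = 5.29 years


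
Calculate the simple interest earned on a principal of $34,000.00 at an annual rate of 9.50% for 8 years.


Simple interest formula: I = P × r × t
I = $34,000.00 × 0.095 × 8
I = $25,840.00

I = P × r × t = $25,840.00


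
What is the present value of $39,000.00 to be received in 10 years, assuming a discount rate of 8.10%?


Present value formula: PV = FV / (1 + r)^t
PV = $39,000.00 / (1 + 0.081)^10
PV = $39,000.00 / 2.178999
PV = $17,898.13

PV = FV / (1 + r)^t = $17,898.13


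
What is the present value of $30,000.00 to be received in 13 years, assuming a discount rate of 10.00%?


Present value formula: PV = FV / (1 + r)^t
PV = $30,000.00 / (1 + 0.1)^13
PV = $30,000.00 / 3.452271
PV = $8,689.93

PV = FV / (1 + r)^t = $8,689.93


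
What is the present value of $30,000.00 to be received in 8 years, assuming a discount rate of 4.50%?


Present value formula: PV = FV / (1 + r)^t
PV = $30,000.00 / (1 + 0.045)^8
PV = $30,000.00 / 1.422101
PV = $21,095.55

PV = FV / (1 + r)^t = $21,095.55


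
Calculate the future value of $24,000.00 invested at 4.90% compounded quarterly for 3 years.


Compound interest formula: A = P(1 + r/n)^(nt)
A = $24,000.00 × (1 + 0.049/4)^(4 × 3)
Growth factor: (1 + 0.049/4)^12 = 1.157320
A = $24,000.00 × 1.157320
A = $27,775.68

A = P(1 + r/n)^(nt) = $27,775.68


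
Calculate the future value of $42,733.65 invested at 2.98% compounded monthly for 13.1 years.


Compound interest formula: A = P(1 + r/n)^(nt)
A = $42,733.65 × (1 + 0.0298/12)^(12 × 13.1)
Growth factor: (1 + 0.0298/12)^157.2 = 1.4768273
A = $42,733.65 × 1.4768273
A = $63,110.22

A = P(1 + r/n)^(nt) = $63,110.22


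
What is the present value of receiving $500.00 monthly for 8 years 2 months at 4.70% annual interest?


Present value of an ordinary annuity: PV = PMT × (1 − (1 + r)^(−n)) / r
Monthly rate r = 0.047/12 ≈ 0.00391667, n = 98
PV = $500.00 × (1 − (1 + 0.047/12)^(−98)) / (0.047/12)
PV = $500.00 × 81.253815
PV = $40,626.91

PV = PMT × (1-(1+r)^(-n))/r = $40,626.91


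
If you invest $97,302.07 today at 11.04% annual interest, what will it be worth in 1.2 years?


Future value formula: FV = PV × (1 + r)^t
FV = $97,302.07 × (1 + 0.1104)^1.2
FV = $97,302.07 × 1.13390154
FV = $110,330.97

FV = PV × (1 + r)^t = $110,330.97


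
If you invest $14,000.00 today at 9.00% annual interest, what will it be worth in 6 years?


Future value formula: FV = PV × (1 + r)^t
FV = $14,000.00 × (1 + 0.09)^6
FV = $14,000.00 × 1.677100
FV = $23,479.40

FV = PV × (1 + r)^t = $23,479.40


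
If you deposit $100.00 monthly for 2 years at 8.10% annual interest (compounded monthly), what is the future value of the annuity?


Future value of an ordinary annuity: FV = PMT × ((1 + r)^n − 1) / r
Monthly rate r = 0.081/12 = 0.00675, n = 24
FV = $100.00 × ((1 + 0.081/12)^24 − 1) / (0.081/12)
FV = $100.00 × 25.958577
FV = $2,595.86

FV = PMT × ((1+r)^n - 1)/r = $2,595.86


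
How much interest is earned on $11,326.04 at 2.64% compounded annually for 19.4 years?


Compound interest earned = final amount − principal.
A = P(1 + r/n)^(nt) = $11,326.04 × (1 + 0.0264/1)^(1 × 19.4) = $18,776.77
Interest = A − P = $18,776.77 − $11,326.04 = $7,450.73

Interest = A - P = $7,450.73


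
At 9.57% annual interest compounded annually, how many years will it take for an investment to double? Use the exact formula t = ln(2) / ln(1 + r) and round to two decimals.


Doubling condition: (1 + r)^t = 2
Take ln of both sides: t × ln(1 + r) = ln(2)
t = ln(2) / ln(1 + r)
t = 0.693147 / 0.091393
t = 7.58

t = ln(2) / ln(1 + r) = 7.58 years


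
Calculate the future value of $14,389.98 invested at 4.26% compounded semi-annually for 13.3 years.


Compound interest formula: A = P(1 + r/n)^(nt)
A = $14,389.98 × (1 + 0.0426/2)^(2 × 13.3)
Growth factor: (1 + 0.0426/2)^26.6 = 1.751776
A = $14,389.98 × 1.751776
A = $25,208.02

A = P(1 + r/n)^(nt) = $25,208.02


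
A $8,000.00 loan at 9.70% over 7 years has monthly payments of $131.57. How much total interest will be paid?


Total paid over the life of the loan = PMT × n.
Total paid = $131.57 × 84 = $11,051.88
Total interest = total paid − principal = $11,051.88 − $8,000.00 = $3,051.88

Total interest = (PMT × n) - PV = $3,051.88


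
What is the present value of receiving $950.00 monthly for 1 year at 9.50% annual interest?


Present value of an ordinary annuity: PV = PMT × (1 − (1 + r)^(−n)) / r
Monthly rate r = 0.095/12 ≈ 0.00791667, n = 12
PV = $950.00 × (1 − (1 + 0.095/12)^(−12)) / (0.095/12)
PV = $950.00 × 11.404653
PV = $10,834.42

PV = PMT × (1-(1+r)^(-n))/r = $10,834.42


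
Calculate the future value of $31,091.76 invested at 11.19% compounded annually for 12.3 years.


Compound interest formula: A = P(1 + r/n)^(nt)
A = $31,091.76 × (1 + 0.1119/1)^(1 × 12.3)
Growth factor: (1 + 0.1119/1)^12.3 = 3.686451
A = $31,091.76 × 3.686451
A = $114,618.25

A = P(1 + r/n)^(nt) = $114,618.25


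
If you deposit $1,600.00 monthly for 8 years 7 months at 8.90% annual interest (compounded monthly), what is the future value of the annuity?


Future value of an ordinary annuity: FV = PMT × ((1 + r)^n − 1) / r
Monthly rate r = 0.089/12 ≈ 0.00741667, n = 103
FV = $1,600.00 × ((1 + 0.089/12)^103 − 1) / (0.089/12)
FV = $1,600.00 × 153.792105
FV = $246,067.37

FV = PMT × ((1+r)^n - 1)/r = $246,067.37


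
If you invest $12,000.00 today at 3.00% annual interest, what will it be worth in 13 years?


Future value formula: FV = PV × (1 + r)^t
FV = $12,000.00 × (1 + 0.03)^13
FV = $12,000.00 × 1.4685337
FV = $17,622.40

FV = PV × (1 + r)^t = $17,622.40


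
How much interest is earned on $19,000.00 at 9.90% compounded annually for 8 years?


Compound interest earned = final amount − principal.
A = P(1 + r/n)^(nt) = $19,000.00 × (1 + 0.099/1)^(1 × 8) = $40,432.92
Interest = A − P = $40,432.92 − $19,000.00 = $21,432.92

Interest = A - P = $21,432.92


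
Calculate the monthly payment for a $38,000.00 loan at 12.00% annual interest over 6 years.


Loan payment formula: PMT = PV × r / (1 − (1 + r)^(−n))
Monthly rate r = 0.12/12 = 0.01, n = 72 months
Denominator: 1 − (1 + 0.12/12)^(−72) = 0.511504
PMT = $38,000.00 × (0.12/12) / 0.511504
PMT = $742.91 per month

PMT = PV × r / (1-(1+r)^(-n)) = $742.91/month


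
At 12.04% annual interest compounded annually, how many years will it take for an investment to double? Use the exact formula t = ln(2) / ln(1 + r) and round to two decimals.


Doubling condition: (1 + r)^t = 2
Take ln of both sides: t × ln(1 + r) = ln(2)
t = ln(2) / ln(1 + r)
t = 0.693147 / 0.113686
t = 6.10

t = ln(2) / ln(1 + r) = 6.10 years


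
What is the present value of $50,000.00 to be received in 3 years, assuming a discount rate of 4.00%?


Present value formula: PV = FV / (1 + r)^t
PV = $50,000.00 / (1 + 0.04)^3
PV = $50,000.00 / 1.124864
PV = $44,449.82

PV = FV / (1 + r)^t = $44,449.82


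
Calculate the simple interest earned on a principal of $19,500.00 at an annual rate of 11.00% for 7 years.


Simple interest formula: I = P × r × t
I = $19,500.00 × 0.11 × 7
I = $15,015.00

I = P × r × t = $15,015.00


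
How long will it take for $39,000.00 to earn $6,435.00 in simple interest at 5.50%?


Rearrange the simple interest formula for t:
I = P × r × t  ⇒  t = I / (P × r)
t = $6,435.00 / ($39,000.00 × 0.055)
t = 3

t = I/(P×r) = 3 years


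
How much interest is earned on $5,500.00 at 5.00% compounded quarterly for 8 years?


Compound interest earned = final amount − principal.
A = P(1 + r/n)^(nt) = $5,500.00 × (1 + 0.05/4)^(4 × 8) = $8,184.72
Interest = A − P = $8,184.72 − $5,500.00 = $2,684.72

Interest = A - P = $2,684.72


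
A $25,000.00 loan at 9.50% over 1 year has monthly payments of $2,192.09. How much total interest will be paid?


Total paid over the life of the loan = PMT × n.
Total paid = $2,192.09 × 12 = $26,305.08
Total interest = total paid − principal = $26,305.08 − $25,000.00 = $1,305.08

Total interest = (PMT × n) - PV = $1,305.08
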